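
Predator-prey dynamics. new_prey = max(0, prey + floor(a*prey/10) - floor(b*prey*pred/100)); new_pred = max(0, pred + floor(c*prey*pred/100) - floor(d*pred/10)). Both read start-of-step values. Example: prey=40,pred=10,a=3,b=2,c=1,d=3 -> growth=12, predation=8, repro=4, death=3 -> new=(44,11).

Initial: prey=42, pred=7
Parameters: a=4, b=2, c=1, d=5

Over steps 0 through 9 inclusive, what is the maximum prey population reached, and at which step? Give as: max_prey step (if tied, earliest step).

Answer: 144 6

Derivation:
Step 1: prey: 42+16-5=53; pred: 7+2-3=6
Step 2: prey: 53+21-6=68; pred: 6+3-3=6
Step 3: prey: 68+27-8=87; pred: 6+4-3=7
Step 4: prey: 87+34-12=109; pred: 7+6-3=10
Step 5: prey: 109+43-21=131; pred: 10+10-5=15
Step 6: prey: 131+52-39=144; pred: 15+19-7=27
Step 7: prey: 144+57-77=124; pred: 27+38-13=52
Step 8: prey: 124+49-128=45; pred: 52+64-26=90
Step 9: prey: 45+18-81=0; pred: 90+40-45=85
Max prey = 144 at step 6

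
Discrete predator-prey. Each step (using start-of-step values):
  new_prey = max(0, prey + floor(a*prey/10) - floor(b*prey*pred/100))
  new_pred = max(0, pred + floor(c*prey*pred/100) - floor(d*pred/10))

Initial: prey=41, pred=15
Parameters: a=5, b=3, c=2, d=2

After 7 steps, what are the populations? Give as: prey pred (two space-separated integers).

Answer: 0 32

Derivation:
Step 1: prey: 41+20-18=43; pred: 15+12-3=24
Step 2: prey: 43+21-30=34; pred: 24+20-4=40
Step 3: prey: 34+17-40=11; pred: 40+27-8=59
Step 4: prey: 11+5-19=0; pred: 59+12-11=60
Step 5: prey: 0+0-0=0; pred: 60+0-12=48
Step 6: prey: 0+0-0=0; pred: 48+0-9=39
Step 7: prey: 0+0-0=0; pred: 39+0-7=32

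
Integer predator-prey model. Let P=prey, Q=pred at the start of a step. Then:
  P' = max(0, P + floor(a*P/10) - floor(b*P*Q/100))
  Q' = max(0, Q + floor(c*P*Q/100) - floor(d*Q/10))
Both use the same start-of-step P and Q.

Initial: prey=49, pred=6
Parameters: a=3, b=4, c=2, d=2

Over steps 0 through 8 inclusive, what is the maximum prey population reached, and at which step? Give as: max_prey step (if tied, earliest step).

Answer: 52 1

Derivation:
Step 1: prey: 49+14-11=52; pred: 6+5-1=10
Step 2: prey: 52+15-20=47; pred: 10+10-2=18
Step 3: prey: 47+14-33=28; pred: 18+16-3=31
Step 4: prey: 28+8-34=2; pred: 31+17-6=42
Step 5: prey: 2+0-3=0; pred: 42+1-8=35
Step 6: prey: 0+0-0=0; pred: 35+0-7=28
Step 7: prey: 0+0-0=0; pred: 28+0-5=23
Step 8: prey: 0+0-0=0; pred: 23+0-4=19
Max prey = 52 at step 1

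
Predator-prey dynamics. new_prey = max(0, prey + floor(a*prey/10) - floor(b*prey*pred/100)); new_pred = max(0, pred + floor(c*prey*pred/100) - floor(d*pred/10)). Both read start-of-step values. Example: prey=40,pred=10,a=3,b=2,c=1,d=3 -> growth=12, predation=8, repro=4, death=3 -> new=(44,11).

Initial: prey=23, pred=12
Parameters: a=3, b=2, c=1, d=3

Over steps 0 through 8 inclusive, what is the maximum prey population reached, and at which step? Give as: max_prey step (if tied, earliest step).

Step 1: prey: 23+6-5=24; pred: 12+2-3=11
Step 2: prey: 24+7-5=26; pred: 11+2-3=10
Step 3: prey: 26+7-5=28; pred: 10+2-3=9
Step 4: prey: 28+8-5=31; pred: 9+2-2=9
Step 5: prey: 31+9-5=35; pred: 9+2-2=9
Step 6: prey: 35+10-6=39; pred: 9+3-2=10
Step 7: prey: 39+11-7=43; pred: 10+3-3=10
Step 8: prey: 43+12-8=47; pred: 10+4-3=11
Max prey = 47 at step 8

Answer: 47 8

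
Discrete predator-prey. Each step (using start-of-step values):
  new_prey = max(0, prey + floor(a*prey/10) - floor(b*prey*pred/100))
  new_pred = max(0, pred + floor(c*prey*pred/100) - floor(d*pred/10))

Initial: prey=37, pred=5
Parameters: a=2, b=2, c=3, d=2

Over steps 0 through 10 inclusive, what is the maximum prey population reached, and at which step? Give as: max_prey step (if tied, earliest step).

Step 1: prey: 37+7-3=41; pred: 5+5-1=9
Step 2: prey: 41+8-7=42; pred: 9+11-1=19
Step 3: prey: 42+8-15=35; pred: 19+23-3=39
Step 4: prey: 35+7-27=15; pred: 39+40-7=72
Step 5: prey: 15+3-21=0; pred: 72+32-14=90
Step 6: prey: 0+0-0=0; pred: 90+0-18=72
Step 7: prey: 0+0-0=0; pred: 72+0-14=58
Step 8: prey: 0+0-0=0; pred: 58+0-11=47
Step 9: prey: 0+0-0=0; pred: 47+0-9=38
Step 10: prey: 0+0-0=0; pred: 38+0-7=31
Max prey = 42 at step 2

Answer: 42 2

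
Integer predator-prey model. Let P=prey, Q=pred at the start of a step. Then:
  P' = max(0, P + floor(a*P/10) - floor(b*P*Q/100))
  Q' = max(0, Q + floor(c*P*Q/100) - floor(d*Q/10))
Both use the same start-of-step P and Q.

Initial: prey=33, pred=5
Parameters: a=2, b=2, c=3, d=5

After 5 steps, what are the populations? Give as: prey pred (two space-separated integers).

Answer: 20 40

Derivation:
Step 1: prey: 33+6-3=36; pred: 5+4-2=7
Step 2: prey: 36+7-5=38; pred: 7+7-3=11
Step 3: prey: 38+7-8=37; pred: 11+12-5=18
Step 4: prey: 37+7-13=31; pred: 18+19-9=28
Step 5: prey: 31+6-17=20; pred: 28+26-14=40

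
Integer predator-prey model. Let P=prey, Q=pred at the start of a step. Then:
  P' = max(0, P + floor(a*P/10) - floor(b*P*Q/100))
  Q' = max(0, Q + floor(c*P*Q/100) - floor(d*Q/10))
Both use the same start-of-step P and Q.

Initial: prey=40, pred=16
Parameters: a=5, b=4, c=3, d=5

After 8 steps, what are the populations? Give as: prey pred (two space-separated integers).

Answer: 0 2

Derivation:
Step 1: prey: 40+20-25=35; pred: 16+19-8=27
Step 2: prey: 35+17-37=15; pred: 27+28-13=42
Step 3: prey: 15+7-25=0; pred: 42+18-21=39
Step 4: prey: 0+0-0=0; pred: 39+0-19=20
Step 5: prey: 0+0-0=0; pred: 20+0-10=10
Step 6: prey: 0+0-0=0; pred: 10+0-5=5
Step 7: prey: 0+0-0=0; pred: 5+0-2=3
Step 8: prey: 0+0-0=0; pred: 3+0-1=2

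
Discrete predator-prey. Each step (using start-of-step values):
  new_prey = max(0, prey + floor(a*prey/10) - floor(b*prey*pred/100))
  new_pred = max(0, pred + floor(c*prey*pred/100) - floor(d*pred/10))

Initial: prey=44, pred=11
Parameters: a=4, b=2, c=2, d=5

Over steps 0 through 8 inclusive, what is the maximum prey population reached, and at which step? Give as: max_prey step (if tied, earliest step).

Step 1: prey: 44+17-9=52; pred: 11+9-5=15
Step 2: prey: 52+20-15=57; pred: 15+15-7=23
Step 3: prey: 57+22-26=53; pred: 23+26-11=38
Step 4: prey: 53+21-40=34; pred: 38+40-19=59
Step 5: prey: 34+13-40=7; pred: 59+40-29=70
Step 6: prey: 7+2-9=0; pred: 70+9-35=44
Step 7: prey: 0+0-0=0; pred: 44+0-22=22
Step 8: prey: 0+0-0=0; pred: 22+0-11=11
Max prey = 57 at step 2

Answer: 57 2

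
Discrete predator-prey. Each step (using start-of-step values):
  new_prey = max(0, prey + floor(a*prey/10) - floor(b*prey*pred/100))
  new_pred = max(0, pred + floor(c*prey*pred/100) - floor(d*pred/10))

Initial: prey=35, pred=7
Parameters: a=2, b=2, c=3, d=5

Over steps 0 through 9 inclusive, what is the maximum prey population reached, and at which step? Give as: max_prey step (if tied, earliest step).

Answer: 38 1

Derivation:
Step 1: prey: 35+7-4=38; pred: 7+7-3=11
Step 2: prey: 38+7-8=37; pred: 11+12-5=18
Step 3: prey: 37+7-13=31; pred: 18+19-9=28
Step 4: prey: 31+6-17=20; pred: 28+26-14=40
Step 5: prey: 20+4-16=8; pred: 40+24-20=44
Step 6: prey: 8+1-7=2; pred: 44+10-22=32
Step 7: prey: 2+0-1=1; pred: 32+1-16=17
Step 8: prey: 1+0-0=1; pred: 17+0-8=9
Step 9: prey: 1+0-0=1; pred: 9+0-4=5
Max prey = 38 at step 1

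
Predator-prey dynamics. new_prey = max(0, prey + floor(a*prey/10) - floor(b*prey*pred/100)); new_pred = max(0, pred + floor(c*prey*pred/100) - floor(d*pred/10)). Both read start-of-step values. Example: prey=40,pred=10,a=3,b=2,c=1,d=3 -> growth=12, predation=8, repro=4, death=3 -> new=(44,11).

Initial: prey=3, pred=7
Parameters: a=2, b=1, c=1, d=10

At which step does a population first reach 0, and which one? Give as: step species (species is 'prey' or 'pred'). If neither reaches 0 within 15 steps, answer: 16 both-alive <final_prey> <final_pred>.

Answer: 1 pred

Derivation:
Step 1: prey: 3+0-0=3; pred: 7+0-7=0
First extinction: pred at step 1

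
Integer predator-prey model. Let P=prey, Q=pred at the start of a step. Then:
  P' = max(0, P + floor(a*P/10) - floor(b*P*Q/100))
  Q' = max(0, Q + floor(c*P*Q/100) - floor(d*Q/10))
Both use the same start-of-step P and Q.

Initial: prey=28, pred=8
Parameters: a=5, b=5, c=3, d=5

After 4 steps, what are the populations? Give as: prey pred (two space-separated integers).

Step 1: prey: 28+14-11=31; pred: 8+6-4=10
Step 2: prey: 31+15-15=31; pred: 10+9-5=14
Step 3: prey: 31+15-21=25; pred: 14+13-7=20
Step 4: prey: 25+12-25=12; pred: 20+15-10=25

Answer: 12 25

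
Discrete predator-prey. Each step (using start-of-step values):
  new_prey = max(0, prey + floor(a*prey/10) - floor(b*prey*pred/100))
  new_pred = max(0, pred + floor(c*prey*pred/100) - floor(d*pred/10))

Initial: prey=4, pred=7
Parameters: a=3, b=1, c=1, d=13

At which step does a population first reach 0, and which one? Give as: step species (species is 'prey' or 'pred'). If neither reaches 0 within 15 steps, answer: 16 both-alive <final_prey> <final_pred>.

Step 1: prey: 4+1-0=5; pred: 7+0-9=0
First extinction: pred at step 1

Answer: 1 pred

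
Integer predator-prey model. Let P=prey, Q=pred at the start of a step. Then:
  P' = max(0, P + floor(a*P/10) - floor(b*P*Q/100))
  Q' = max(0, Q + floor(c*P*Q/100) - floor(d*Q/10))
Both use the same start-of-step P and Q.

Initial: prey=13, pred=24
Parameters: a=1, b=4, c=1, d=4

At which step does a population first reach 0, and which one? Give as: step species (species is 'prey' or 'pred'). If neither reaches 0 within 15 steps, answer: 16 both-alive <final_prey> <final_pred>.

Answer: 16 both-alive 1 2

Derivation:
Step 1: prey: 13+1-12=2; pred: 24+3-9=18
Step 2: prey: 2+0-1=1; pred: 18+0-7=11
Step 3: prey: 1+0-0=1; pred: 11+0-4=7
Step 4: prey: 1+0-0=1; pred: 7+0-2=5
Step 5: prey: 1+0-0=1; pred: 5+0-2=3
Step 6: prey: 1+0-0=1; pred: 3+0-1=2
Step 7: prey: 1+0-0=1; pred: 2+0-0=2
Steps 8-15: state stable at prey=1, pred=2 (no change)
No extinction within 15 steps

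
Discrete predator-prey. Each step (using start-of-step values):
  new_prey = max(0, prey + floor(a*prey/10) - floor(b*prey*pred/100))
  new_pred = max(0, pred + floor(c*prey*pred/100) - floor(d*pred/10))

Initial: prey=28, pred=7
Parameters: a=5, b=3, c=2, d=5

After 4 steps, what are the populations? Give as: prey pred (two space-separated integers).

Step 1: prey: 28+14-5=37; pred: 7+3-3=7
Step 2: prey: 37+18-7=48; pred: 7+5-3=9
Step 3: prey: 48+24-12=60; pred: 9+8-4=13
Step 4: prey: 60+30-23=67; pred: 13+15-6=22

Answer: 67 22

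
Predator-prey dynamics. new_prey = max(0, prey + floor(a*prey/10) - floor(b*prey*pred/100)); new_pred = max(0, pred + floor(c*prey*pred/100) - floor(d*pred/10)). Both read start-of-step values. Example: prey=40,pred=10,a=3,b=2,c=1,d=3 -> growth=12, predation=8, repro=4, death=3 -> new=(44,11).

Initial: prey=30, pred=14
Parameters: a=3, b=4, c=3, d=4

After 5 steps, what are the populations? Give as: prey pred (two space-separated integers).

Answer: 0 11

Derivation:
Step 1: prey: 30+9-16=23; pred: 14+12-5=21
Step 2: prey: 23+6-19=10; pred: 21+14-8=27
Step 3: prey: 10+3-10=3; pred: 27+8-10=25
Step 4: prey: 3+0-3=0; pred: 25+2-10=17
Step 5: prey: 0+0-0=0; pred: 17+0-6=11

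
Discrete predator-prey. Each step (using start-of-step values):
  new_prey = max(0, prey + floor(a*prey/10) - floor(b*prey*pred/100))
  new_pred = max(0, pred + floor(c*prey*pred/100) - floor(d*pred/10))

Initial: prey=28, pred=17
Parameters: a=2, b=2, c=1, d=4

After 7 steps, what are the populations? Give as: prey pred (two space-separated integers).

Step 1: prey: 28+5-9=24; pred: 17+4-6=15
Step 2: prey: 24+4-7=21; pred: 15+3-6=12
Step 3: prey: 21+4-5=20; pred: 12+2-4=10
Step 4: prey: 20+4-4=20; pred: 10+2-4=8
Step 5: prey: 20+4-3=21; pred: 8+1-3=6
Step 6: prey: 21+4-2=23; pred: 6+1-2=5
Step 7: prey: 23+4-2=25; pred: 5+1-2=4

Answer: 25 4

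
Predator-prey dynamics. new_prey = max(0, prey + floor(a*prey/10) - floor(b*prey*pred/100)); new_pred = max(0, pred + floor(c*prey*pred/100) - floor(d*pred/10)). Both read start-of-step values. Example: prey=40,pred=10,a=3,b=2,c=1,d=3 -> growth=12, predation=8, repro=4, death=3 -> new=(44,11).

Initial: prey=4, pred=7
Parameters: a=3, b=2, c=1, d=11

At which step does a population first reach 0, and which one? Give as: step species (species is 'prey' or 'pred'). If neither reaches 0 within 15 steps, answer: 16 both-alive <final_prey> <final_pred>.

Step 1: prey: 4+1-0=5; pred: 7+0-7=0
First extinction: pred at step 1

Answer: 1 pred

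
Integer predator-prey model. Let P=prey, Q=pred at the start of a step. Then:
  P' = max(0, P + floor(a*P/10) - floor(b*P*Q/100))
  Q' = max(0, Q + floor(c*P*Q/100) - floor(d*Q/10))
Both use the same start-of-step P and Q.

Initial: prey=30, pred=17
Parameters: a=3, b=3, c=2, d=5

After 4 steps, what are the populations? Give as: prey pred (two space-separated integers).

Step 1: prey: 30+9-15=24; pred: 17+10-8=19
Step 2: prey: 24+7-13=18; pred: 19+9-9=19
Step 3: prey: 18+5-10=13; pred: 19+6-9=16
Step 4: prey: 13+3-6=10; pred: 16+4-8=12

Answer: 10 12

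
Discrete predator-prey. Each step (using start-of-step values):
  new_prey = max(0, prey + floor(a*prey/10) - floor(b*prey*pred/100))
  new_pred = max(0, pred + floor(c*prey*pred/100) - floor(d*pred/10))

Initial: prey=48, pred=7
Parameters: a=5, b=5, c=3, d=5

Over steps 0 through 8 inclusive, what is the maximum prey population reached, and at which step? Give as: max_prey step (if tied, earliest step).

Step 1: prey: 48+24-16=56; pred: 7+10-3=14
Step 2: prey: 56+28-39=45; pred: 14+23-7=30
Step 3: prey: 45+22-67=0; pred: 30+40-15=55
Step 4: prey: 0+0-0=0; pred: 55+0-27=28
Step 5: prey: 0+0-0=0; pred: 28+0-14=14
Step 6: prey: 0+0-0=0; pred: 14+0-7=7
Step 7: prey: 0+0-0=0; pred: 7+0-3=4
Step 8: prey: 0+0-0=0; pred: 4+0-2=2
Max prey = 56 at step 1

Answer: 56 1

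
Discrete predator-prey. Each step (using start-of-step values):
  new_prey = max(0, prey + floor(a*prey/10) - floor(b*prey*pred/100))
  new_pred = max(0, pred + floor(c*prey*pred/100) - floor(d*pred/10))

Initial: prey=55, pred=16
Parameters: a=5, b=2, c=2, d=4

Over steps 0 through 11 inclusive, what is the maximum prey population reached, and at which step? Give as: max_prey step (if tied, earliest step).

Answer: 65 1

Derivation:
Step 1: prey: 55+27-17=65; pred: 16+17-6=27
Step 2: prey: 65+32-35=62; pred: 27+35-10=52
Step 3: prey: 62+31-64=29; pred: 52+64-20=96
Step 4: prey: 29+14-55=0; pred: 96+55-38=113
Step 5: prey: 0+0-0=0; pred: 113+0-45=68
Step 6: prey: 0+0-0=0; pred: 68+0-27=41
Step 7: prey: 0+0-0=0; pred: 41+0-16=25
Step 8: prey: 0+0-0=0; pred: 25+0-10=15
Step 9: prey: 0+0-0=0; pred: 15+0-6=9
Step 10: prey: 0+0-0=0; pred: 9+0-3=6
Step 11: prey: 0+0-0=0; pred: 6+0-2=4
Max prey = 65 at step 1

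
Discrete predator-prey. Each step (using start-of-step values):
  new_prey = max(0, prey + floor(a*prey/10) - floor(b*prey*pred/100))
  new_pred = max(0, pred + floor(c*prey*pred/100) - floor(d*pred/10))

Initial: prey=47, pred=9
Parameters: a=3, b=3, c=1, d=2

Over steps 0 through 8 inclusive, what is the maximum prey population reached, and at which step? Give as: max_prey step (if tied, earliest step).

Step 1: prey: 47+14-12=49; pred: 9+4-1=12
Step 2: prey: 49+14-17=46; pred: 12+5-2=15
Step 3: prey: 46+13-20=39; pred: 15+6-3=18
Step 4: prey: 39+11-21=29; pred: 18+7-3=22
Step 5: prey: 29+8-19=18; pred: 22+6-4=24
Step 6: prey: 18+5-12=11; pred: 24+4-4=24
Step 7: prey: 11+3-7=7; pred: 24+2-4=22
Step 8: prey: 7+2-4=5; pred: 22+1-4=19
Max prey = 49 at step 1

Answer: 49 1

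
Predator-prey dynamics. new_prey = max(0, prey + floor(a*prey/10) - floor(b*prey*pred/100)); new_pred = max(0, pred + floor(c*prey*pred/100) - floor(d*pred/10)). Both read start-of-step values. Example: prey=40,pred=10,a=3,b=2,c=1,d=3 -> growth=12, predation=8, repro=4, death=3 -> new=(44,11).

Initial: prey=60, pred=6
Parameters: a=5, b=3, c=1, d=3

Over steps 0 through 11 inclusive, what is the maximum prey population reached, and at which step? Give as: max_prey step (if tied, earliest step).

Answer: 115 3

Derivation:
Step 1: prey: 60+30-10=80; pred: 6+3-1=8
Step 2: prey: 80+40-19=101; pred: 8+6-2=12
Step 3: prey: 101+50-36=115; pred: 12+12-3=21
Step 4: prey: 115+57-72=100; pred: 21+24-6=39
Step 5: prey: 100+50-117=33; pred: 39+39-11=67
Step 6: prey: 33+16-66=0; pred: 67+22-20=69
Step 7: prey: 0+0-0=0; pred: 69+0-20=49
Step 8: prey: 0+0-0=0; pred: 49+0-14=35
Step 9: prey: 0+0-0=0; pred: 35+0-10=25
Step 10: prey: 0+0-0=0; pred: 25+0-7=18
Step 11: prey: 0+0-0=0; pred: 18+0-5=13
Max prey = 115 at step 3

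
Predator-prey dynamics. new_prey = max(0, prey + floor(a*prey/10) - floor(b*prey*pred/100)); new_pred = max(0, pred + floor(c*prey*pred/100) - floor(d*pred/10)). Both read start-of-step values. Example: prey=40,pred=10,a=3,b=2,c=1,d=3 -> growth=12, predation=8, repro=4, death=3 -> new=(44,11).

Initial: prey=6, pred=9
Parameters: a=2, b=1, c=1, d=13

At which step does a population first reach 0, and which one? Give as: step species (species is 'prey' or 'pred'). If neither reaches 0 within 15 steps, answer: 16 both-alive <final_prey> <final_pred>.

Answer: 1 pred

Derivation:
Step 1: prey: 6+1-0=7; pred: 9+0-11=0
First extinction: pred at step 1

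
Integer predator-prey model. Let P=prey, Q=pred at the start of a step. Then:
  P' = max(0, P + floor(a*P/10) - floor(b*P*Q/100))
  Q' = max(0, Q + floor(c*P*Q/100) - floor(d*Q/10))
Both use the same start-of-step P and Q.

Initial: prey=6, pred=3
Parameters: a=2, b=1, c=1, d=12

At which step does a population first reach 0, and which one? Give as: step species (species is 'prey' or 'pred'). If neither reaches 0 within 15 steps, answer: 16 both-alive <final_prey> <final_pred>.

Step 1: prey: 6+1-0=7; pred: 3+0-3=0
First extinction: pred at step 1

Answer: 1 pred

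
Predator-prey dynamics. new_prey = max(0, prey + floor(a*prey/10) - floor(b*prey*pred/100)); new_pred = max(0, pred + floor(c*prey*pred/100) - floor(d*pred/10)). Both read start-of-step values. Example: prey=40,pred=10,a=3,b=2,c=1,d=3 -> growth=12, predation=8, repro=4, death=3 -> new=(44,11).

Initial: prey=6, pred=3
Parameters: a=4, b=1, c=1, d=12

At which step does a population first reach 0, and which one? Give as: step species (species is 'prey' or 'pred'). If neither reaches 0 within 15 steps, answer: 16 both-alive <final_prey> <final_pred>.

Answer: 1 pred

Derivation:
Step 1: prey: 6+2-0=8; pred: 3+0-3=0
First extinction: pred at step 1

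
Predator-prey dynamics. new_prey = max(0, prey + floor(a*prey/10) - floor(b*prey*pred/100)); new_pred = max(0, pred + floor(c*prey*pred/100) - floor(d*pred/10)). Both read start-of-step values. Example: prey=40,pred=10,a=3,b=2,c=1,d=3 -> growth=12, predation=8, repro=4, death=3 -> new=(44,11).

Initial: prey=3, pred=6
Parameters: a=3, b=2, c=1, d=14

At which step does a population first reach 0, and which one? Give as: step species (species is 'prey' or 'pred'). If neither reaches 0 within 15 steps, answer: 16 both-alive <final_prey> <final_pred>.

Answer: 1 pred

Derivation:
Step 1: prey: 3+0-0=3; pred: 6+0-8=0
First extinction: pred at step 1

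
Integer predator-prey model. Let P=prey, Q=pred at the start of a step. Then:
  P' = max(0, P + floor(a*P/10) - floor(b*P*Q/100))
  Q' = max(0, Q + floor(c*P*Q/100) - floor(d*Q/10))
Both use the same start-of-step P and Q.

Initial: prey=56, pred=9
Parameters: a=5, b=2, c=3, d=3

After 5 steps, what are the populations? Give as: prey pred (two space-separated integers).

Answer: 0 166

Derivation:
Step 1: prey: 56+28-10=74; pred: 9+15-2=22
Step 2: prey: 74+37-32=79; pred: 22+48-6=64
Step 3: prey: 79+39-101=17; pred: 64+151-19=196
Step 4: prey: 17+8-66=0; pred: 196+99-58=237
Step 5: prey: 0+0-0=0; pred: 237+0-71=166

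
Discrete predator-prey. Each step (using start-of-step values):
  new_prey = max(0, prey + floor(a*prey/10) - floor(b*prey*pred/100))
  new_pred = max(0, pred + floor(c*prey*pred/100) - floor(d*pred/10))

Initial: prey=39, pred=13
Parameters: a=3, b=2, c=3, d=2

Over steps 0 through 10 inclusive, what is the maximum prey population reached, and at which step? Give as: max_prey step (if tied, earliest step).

Step 1: prey: 39+11-10=40; pred: 13+15-2=26
Step 2: prey: 40+12-20=32; pred: 26+31-5=52
Step 3: prey: 32+9-33=8; pred: 52+49-10=91
Step 4: prey: 8+2-14=0; pred: 91+21-18=94
Step 5: prey: 0+0-0=0; pred: 94+0-18=76
Step 6: prey: 0+0-0=0; pred: 76+0-15=61
Step 7: prey: 0+0-0=0; pred: 61+0-12=49
Step 8: prey: 0+0-0=0; pred: 49+0-9=40
Step 9: prey: 0+0-0=0; pred: 40+0-8=32
Step 10: prey: 0+0-0=0; pred: 32+0-6=26
Max prey = 40 at step 1

Answer: 40 1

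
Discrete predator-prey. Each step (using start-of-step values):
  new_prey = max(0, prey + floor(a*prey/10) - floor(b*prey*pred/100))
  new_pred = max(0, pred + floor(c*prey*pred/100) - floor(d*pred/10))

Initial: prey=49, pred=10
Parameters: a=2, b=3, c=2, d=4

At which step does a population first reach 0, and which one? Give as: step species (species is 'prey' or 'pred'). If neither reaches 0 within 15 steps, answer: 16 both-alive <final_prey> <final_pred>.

Answer: 16 both-alive 2 2

Derivation:
Step 1: prey: 49+9-14=44; pred: 10+9-4=15
Step 2: prey: 44+8-19=33; pred: 15+13-6=22
Step 3: prey: 33+6-21=18; pred: 22+14-8=28
Step 4: prey: 18+3-15=6; pred: 28+10-11=27
Step 5: prey: 6+1-4=3; pred: 27+3-10=20
Step 6: prey: 3+0-1=2; pred: 20+1-8=13
Step 7: prey: 2+0-0=2; pred: 13+0-5=8
Step 8: prey: 2+0-0=2; pred: 8+0-3=5
Step 9: prey: 2+0-0=2; pred: 5+0-2=3
Step 10: prey: 2+0-0=2; pred: 3+0-1=2
Step 11: prey: 2+0-0=2; pred: 2+0-0=2
Steps 12-15: state stable at prey=2, pred=2 (no change)
No extinction within 15 steps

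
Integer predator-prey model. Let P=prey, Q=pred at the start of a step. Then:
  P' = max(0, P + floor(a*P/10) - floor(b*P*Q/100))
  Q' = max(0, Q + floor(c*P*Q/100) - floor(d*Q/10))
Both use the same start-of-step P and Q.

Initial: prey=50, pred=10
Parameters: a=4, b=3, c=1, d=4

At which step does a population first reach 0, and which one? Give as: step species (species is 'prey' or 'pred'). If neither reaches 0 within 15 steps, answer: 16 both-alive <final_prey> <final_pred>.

Answer: 16 both-alive 33 4

Derivation:
Step 1: prey: 50+20-15=55; pred: 10+5-4=11
Step 2: prey: 55+22-18=59; pred: 11+6-4=13
Step 3: prey: 59+23-23=59; pred: 13+7-5=15
Step 4: prey: 59+23-26=56; pred: 15+8-6=17
Step 5: prey: 56+22-28=50; pred: 17+9-6=20
Step 6: prey: 50+20-30=40; pred: 20+10-8=22
Step 7: prey: 40+16-26=30; pred: 22+8-8=22
Step 8: prey: 30+12-19=23; pred: 22+6-8=20
Step 9: prey: 23+9-13=19; pred: 20+4-8=16
Step 10: prey: 19+7-9=17; pred: 16+3-6=13
Step 11: prey: 17+6-6=17; pred: 13+2-5=10
Step 12: prey: 17+6-5=18; pred: 10+1-4=7
Step 13: prey: 18+7-3=22; pred: 7+1-2=6
Step 14: prey: 22+8-3=27; pred: 6+1-2=5
Step 15: prey: 27+10-4=33; pred: 5+1-2=4
No extinction within 15 steps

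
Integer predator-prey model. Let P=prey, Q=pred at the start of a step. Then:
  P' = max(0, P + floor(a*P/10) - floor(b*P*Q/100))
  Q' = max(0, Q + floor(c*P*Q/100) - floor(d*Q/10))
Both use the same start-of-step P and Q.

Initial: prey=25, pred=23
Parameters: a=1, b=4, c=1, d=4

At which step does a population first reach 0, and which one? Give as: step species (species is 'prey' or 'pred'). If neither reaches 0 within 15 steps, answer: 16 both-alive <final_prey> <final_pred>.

Step 1: prey: 25+2-23=4; pred: 23+5-9=19
Step 2: prey: 4+0-3=1; pred: 19+0-7=12
Step 3: prey: 1+0-0=1; pred: 12+0-4=8
Step 4: prey: 1+0-0=1; pred: 8+0-3=5
Step 5: prey: 1+0-0=1; pred: 5+0-2=3
Step 6: prey: 1+0-0=1; pred: 3+0-1=2
Step 7: prey: 1+0-0=1; pred: 2+0-0=2
Steps 8-15: state stable at prey=1, pred=2 (no change)
No extinction within 15 steps

Answer: 16 both-alive 1 2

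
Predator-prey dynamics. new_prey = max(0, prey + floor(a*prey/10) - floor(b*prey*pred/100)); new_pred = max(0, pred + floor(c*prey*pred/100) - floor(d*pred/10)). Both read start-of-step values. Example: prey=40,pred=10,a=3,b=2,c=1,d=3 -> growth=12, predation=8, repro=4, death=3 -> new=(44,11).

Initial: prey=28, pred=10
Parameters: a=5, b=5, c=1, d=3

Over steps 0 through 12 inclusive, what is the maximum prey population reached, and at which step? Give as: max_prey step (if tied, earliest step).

Step 1: prey: 28+14-14=28; pred: 10+2-3=9
Step 2: prey: 28+14-12=30; pred: 9+2-2=9
Step 3: prey: 30+15-13=32; pred: 9+2-2=9
Step 4: prey: 32+16-14=34; pred: 9+2-2=9
Step 5: prey: 34+17-15=36; pred: 9+3-2=10
Step 6: prey: 36+18-18=36; pred: 10+3-3=10
Step 7: prey: 36+18-18=36; pred: 10+3-3=10
Step 8: prey: 36+18-18=36; pred: 10+3-3=10
Step 9: prey: 36+18-18=36; pred: 10+3-3=10
Step 10: prey: 36+18-18=36; pred: 10+3-3=10
Step 11: prey: 36+18-18=36; pred: 10+3-3=10
Step 12: prey: 36+18-18=36; pred: 10+3-3=10
Max prey = 36 at step 5

Answer: 36 5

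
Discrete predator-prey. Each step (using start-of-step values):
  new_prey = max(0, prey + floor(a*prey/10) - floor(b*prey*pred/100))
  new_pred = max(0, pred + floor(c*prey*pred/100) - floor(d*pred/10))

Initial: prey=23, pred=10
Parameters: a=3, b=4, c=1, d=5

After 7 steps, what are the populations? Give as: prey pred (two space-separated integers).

Step 1: prey: 23+6-9=20; pred: 10+2-5=7
Step 2: prey: 20+6-5=21; pred: 7+1-3=5
Step 3: prey: 21+6-4=23; pred: 5+1-2=4
Step 4: prey: 23+6-3=26; pred: 4+0-2=2
Step 5: prey: 26+7-2=31; pred: 2+0-1=1
Step 6: prey: 31+9-1=39; pred: 1+0-0=1
Step 7: prey: 39+11-1=49; pred: 1+0-0=1

Answer: 49 1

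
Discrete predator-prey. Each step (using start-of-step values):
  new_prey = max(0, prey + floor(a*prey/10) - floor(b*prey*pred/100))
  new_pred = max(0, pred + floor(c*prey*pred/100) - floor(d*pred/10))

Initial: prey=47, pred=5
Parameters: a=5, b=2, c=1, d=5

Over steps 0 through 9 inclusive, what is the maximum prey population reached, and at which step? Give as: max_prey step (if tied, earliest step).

Answer: 210 5

Derivation:
Step 1: prey: 47+23-4=66; pred: 5+2-2=5
Step 2: prey: 66+33-6=93; pred: 5+3-2=6
Step 3: prey: 93+46-11=128; pred: 6+5-3=8
Step 4: prey: 128+64-20=172; pred: 8+10-4=14
Step 5: prey: 172+86-48=210; pred: 14+24-7=31
Step 6: prey: 210+105-130=185; pred: 31+65-15=81
Step 7: prey: 185+92-299=0; pred: 81+149-40=190
Step 8: prey: 0+0-0=0; pred: 190+0-95=95
Step 9: prey: 0+0-0=0; pred: 95+0-47=48
Max prey = 210 at step 5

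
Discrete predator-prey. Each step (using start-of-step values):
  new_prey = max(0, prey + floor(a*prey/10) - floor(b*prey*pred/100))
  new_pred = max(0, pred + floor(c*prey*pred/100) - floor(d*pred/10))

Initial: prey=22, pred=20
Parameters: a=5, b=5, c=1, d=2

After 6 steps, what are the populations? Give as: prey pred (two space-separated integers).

Step 1: prey: 22+11-22=11; pred: 20+4-4=20
Step 2: prey: 11+5-11=5; pred: 20+2-4=18
Step 3: prey: 5+2-4=3; pred: 18+0-3=15
Step 4: prey: 3+1-2=2; pred: 15+0-3=12
Step 5: prey: 2+1-1=2; pred: 12+0-2=10
Step 6: prey: 2+1-1=2; pred: 10+0-2=8

Answer: 2 8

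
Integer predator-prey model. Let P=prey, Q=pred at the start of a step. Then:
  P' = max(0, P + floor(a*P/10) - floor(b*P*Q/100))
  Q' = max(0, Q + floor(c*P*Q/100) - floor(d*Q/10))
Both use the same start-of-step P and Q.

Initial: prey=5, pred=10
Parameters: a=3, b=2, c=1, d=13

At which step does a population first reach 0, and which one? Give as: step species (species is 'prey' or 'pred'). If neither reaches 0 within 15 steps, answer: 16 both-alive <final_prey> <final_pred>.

Answer: 1 pred

Derivation:
Step 1: prey: 5+1-1=5; pred: 10+0-13=0
First extinction: pred at step 1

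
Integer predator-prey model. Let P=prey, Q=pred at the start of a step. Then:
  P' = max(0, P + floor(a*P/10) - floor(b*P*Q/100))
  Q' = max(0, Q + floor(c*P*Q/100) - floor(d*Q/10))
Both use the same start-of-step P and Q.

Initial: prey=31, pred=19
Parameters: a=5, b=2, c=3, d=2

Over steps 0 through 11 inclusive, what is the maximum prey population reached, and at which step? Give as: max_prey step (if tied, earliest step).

Step 1: prey: 31+15-11=35; pred: 19+17-3=33
Step 2: prey: 35+17-23=29; pred: 33+34-6=61
Step 3: prey: 29+14-35=8; pred: 61+53-12=102
Step 4: prey: 8+4-16=0; pred: 102+24-20=106
Step 5: prey: 0+0-0=0; pred: 106+0-21=85
Step 6: prey: 0+0-0=0; pred: 85+0-17=68
Step 7: prey: 0+0-0=0; pred: 68+0-13=55
Step 8: prey: 0+0-0=0; pred: 55+0-11=44
Step 9: prey: 0+0-0=0; pred: 44+0-8=36
Step 10: prey: 0+0-0=0; pred: 36+0-7=29
Step 11: prey: 0+0-0=0; pred: 29+0-5=24
Max prey = 35 at step 1

Answer: 35 1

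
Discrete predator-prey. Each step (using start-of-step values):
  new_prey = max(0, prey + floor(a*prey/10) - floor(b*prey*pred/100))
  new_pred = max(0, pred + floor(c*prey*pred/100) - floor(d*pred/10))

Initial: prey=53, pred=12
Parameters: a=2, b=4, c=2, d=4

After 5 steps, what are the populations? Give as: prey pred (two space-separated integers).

Answer: 0 10

Derivation:
Step 1: prey: 53+10-25=38; pred: 12+12-4=20
Step 2: prey: 38+7-30=15; pred: 20+15-8=27
Step 3: prey: 15+3-16=2; pred: 27+8-10=25
Step 4: prey: 2+0-2=0; pred: 25+1-10=16
Step 5: prey: 0+0-0=0; pred: 16+0-6=10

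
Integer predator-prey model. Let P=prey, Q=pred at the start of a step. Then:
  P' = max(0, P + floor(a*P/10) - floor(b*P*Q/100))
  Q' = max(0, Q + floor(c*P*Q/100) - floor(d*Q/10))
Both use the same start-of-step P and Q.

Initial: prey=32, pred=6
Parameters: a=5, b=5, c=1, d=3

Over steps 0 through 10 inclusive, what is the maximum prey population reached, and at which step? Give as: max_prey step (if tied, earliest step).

Step 1: prey: 32+16-9=39; pred: 6+1-1=6
Step 2: prey: 39+19-11=47; pred: 6+2-1=7
Step 3: prey: 47+23-16=54; pred: 7+3-2=8
Step 4: prey: 54+27-21=60; pred: 8+4-2=10
Step 5: prey: 60+30-30=60; pred: 10+6-3=13
Step 6: prey: 60+30-39=51; pred: 13+7-3=17
Step 7: prey: 51+25-43=33; pred: 17+8-5=20
Step 8: prey: 33+16-33=16; pred: 20+6-6=20
Step 9: prey: 16+8-16=8; pred: 20+3-6=17
Step 10: prey: 8+4-6=6; pred: 17+1-5=13
Max prey = 60 at step 4

Answer: 60 4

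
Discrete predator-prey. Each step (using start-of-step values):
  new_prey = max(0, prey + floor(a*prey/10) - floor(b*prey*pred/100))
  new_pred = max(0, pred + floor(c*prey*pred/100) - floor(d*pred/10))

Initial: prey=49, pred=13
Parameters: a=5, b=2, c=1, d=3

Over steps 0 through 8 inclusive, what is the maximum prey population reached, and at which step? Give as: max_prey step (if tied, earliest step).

Answer: 78 3

Derivation:
Step 1: prey: 49+24-12=61; pred: 13+6-3=16
Step 2: prey: 61+30-19=72; pred: 16+9-4=21
Step 3: prey: 72+36-30=78; pred: 21+15-6=30
Step 4: prey: 78+39-46=71; pred: 30+23-9=44
Step 5: prey: 71+35-62=44; pred: 44+31-13=62
Step 6: prey: 44+22-54=12; pred: 62+27-18=71
Step 7: prey: 12+6-17=1; pred: 71+8-21=58
Step 8: prey: 1+0-1=0; pred: 58+0-17=41
Max prey = 78 at step 3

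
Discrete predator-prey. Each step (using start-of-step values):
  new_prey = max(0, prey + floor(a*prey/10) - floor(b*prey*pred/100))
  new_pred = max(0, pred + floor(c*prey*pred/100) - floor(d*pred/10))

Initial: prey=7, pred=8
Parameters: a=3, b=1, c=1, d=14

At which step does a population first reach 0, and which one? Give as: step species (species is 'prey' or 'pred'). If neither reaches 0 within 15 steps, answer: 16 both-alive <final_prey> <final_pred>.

Step 1: prey: 7+2-0=9; pred: 8+0-11=0
First extinction: pred at step 1

Answer: 1 pred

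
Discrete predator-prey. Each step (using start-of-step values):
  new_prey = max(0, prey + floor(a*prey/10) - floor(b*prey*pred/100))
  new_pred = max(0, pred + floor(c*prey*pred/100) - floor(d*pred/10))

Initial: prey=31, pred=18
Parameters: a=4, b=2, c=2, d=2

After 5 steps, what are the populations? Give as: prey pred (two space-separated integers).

Step 1: prey: 31+12-11=32; pred: 18+11-3=26
Step 2: prey: 32+12-16=28; pred: 26+16-5=37
Step 3: prey: 28+11-20=19; pred: 37+20-7=50
Step 4: prey: 19+7-19=7; pred: 50+19-10=59
Step 5: prey: 7+2-8=1; pred: 59+8-11=56

Answer: 1 56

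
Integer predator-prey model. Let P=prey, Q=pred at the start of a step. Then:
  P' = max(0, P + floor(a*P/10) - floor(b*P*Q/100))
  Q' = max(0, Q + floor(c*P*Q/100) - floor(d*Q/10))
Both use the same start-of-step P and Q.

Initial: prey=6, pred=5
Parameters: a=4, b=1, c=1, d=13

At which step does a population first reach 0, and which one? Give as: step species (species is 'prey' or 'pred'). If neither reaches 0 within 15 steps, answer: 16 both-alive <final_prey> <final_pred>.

Step 1: prey: 6+2-0=8; pred: 5+0-6=0
First extinction: pred at step 1

Answer: 1 pred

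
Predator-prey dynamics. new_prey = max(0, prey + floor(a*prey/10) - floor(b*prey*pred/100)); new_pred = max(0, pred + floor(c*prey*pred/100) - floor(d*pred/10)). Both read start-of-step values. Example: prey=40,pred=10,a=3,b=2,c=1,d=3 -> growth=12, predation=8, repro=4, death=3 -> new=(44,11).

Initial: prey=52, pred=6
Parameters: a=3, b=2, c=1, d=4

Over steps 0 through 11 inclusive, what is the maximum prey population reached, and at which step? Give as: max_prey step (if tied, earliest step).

Answer: 85 4

Derivation:
Step 1: prey: 52+15-6=61; pred: 6+3-2=7
Step 2: prey: 61+18-8=71; pred: 7+4-2=9
Step 3: prey: 71+21-12=80; pred: 9+6-3=12
Step 4: prey: 80+24-19=85; pred: 12+9-4=17
Step 5: prey: 85+25-28=82; pred: 17+14-6=25
Step 6: prey: 82+24-41=65; pred: 25+20-10=35
Step 7: prey: 65+19-45=39; pred: 35+22-14=43
Step 8: prey: 39+11-33=17; pred: 43+16-17=42
Step 9: prey: 17+5-14=8; pred: 42+7-16=33
Step 10: prey: 8+2-5=5; pred: 33+2-13=22
Step 11: prey: 5+1-2=4; pred: 22+1-8=15
Max prey = 85 at step 4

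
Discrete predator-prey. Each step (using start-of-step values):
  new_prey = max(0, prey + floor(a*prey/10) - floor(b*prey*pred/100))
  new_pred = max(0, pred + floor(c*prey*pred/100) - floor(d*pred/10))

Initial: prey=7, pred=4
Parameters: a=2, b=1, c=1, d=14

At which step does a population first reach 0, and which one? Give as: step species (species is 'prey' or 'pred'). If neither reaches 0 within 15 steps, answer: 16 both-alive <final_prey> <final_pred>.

Step 1: prey: 7+1-0=8; pred: 4+0-5=0
First extinction: pred at step 1

Answer: 1 pred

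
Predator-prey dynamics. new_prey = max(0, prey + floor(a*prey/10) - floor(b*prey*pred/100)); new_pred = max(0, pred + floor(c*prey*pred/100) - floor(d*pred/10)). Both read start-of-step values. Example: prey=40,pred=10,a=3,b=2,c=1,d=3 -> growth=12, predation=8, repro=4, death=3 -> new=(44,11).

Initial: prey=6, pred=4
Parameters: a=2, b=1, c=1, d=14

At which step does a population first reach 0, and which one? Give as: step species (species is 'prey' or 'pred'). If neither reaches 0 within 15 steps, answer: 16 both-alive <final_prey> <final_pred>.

Step 1: prey: 6+1-0=7; pred: 4+0-5=0
First extinction: pred at step 1

Answer: 1 pred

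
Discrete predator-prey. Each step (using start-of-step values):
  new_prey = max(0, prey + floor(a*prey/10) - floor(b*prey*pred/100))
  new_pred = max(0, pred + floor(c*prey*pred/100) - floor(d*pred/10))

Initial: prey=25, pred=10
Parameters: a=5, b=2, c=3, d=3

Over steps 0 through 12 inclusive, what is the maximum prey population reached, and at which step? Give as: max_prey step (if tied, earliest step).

Answer: 42 3

Derivation:
Step 1: prey: 25+12-5=32; pred: 10+7-3=14
Step 2: prey: 32+16-8=40; pred: 14+13-4=23
Step 3: prey: 40+20-18=42; pred: 23+27-6=44
Step 4: prey: 42+21-36=27; pred: 44+55-13=86
Step 5: prey: 27+13-46=0; pred: 86+69-25=130
Step 6: prey: 0+0-0=0; pred: 130+0-39=91
Step 7: prey: 0+0-0=0; pred: 91+0-27=64
Step 8: prey: 0+0-0=0; pred: 64+0-19=45
Step 9: prey: 0+0-0=0; pred: 45+0-13=32
Step 10: prey: 0+0-0=0; pred: 32+0-9=23
Step 11: prey: 0+0-0=0; pred: 23+0-6=17
Step 12: prey: 0+0-0=0; pred: 17+0-5=12
Max prey = 42 at step 3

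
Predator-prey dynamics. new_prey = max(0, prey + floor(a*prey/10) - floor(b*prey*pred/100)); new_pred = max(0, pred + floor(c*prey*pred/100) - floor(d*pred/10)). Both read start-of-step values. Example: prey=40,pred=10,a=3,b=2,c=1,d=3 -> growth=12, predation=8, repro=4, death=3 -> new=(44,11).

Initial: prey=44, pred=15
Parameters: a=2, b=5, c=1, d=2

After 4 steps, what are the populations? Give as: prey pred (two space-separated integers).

Step 1: prey: 44+8-33=19; pred: 15+6-3=18
Step 2: prey: 19+3-17=5; pred: 18+3-3=18
Step 3: prey: 5+1-4=2; pred: 18+0-3=15
Step 4: prey: 2+0-1=1; pred: 15+0-3=12

Answer: 1 12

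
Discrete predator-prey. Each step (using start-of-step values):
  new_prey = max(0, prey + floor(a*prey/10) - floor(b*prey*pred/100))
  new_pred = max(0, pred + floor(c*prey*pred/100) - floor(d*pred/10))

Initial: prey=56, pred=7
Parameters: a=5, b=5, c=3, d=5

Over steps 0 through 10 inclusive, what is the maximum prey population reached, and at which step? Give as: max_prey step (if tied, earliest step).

Step 1: prey: 56+28-19=65; pred: 7+11-3=15
Step 2: prey: 65+32-48=49; pred: 15+29-7=37
Step 3: prey: 49+24-90=0; pred: 37+54-18=73
Step 4: prey: 0+0-0=0; pred: 73+0-36=37
Step 5: prey: 0+0-0=0; pred: 37+0-18=19
Step 6: prey: 0+0-0=0; pred: 19+0-9=10
Step 7: prey: 0+0-0=0; pred: 10+0-5=5
Step 8: prey: 0+0-0=0; pred: 5+0-2=3
Step 9: prey: 0+0-0=0; pred: 3+0-1=2
Step 10: prey: 0+0-0=0; pred: 2+0-1=1
Max prey = 65 at step 1

Answer: 65 1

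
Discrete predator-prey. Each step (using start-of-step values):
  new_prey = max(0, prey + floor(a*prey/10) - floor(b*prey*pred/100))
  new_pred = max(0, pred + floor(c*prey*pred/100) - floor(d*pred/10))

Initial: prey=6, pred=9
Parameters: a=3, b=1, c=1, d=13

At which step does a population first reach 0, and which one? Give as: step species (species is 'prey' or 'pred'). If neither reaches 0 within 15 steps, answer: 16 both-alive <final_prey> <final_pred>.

Step 1: prey: 6+1-0=7; pred: 9+0-11=0
First extinction: pred at step 1

Answer: 1 pred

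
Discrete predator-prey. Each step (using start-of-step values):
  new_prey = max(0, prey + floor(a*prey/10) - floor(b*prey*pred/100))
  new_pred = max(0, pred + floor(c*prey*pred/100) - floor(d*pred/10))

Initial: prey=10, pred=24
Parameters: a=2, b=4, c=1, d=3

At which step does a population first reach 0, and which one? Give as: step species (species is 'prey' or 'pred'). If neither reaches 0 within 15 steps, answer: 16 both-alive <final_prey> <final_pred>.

Answer: 16 both-alive 1 3

Derivation:
Step 1: prey: 10+2-9=3; pred: 24+2-7=19
Step 2: prey: 3+0-2=1; pred: 19+0-5=14
Step 3: prey: 1+0-0=1; pred: 14+0-4=10
Step 4: prey: 1+0-0=1; pred: 10+0-3=7
Step 5: prey: 1+0-0=1; pred: 7+0-2=5
Step 6: prey: 1+0-0=1; pred: 5+0-1=4
Step 7: prey: 1+0-0=1; pred: 4+0-1=3
Step 8: prey: 1+0-0=1; pred: 3+0-0=3
Steps 9-15: state stable at prey=1, pred=3 (no change)
No extinction within 15 steps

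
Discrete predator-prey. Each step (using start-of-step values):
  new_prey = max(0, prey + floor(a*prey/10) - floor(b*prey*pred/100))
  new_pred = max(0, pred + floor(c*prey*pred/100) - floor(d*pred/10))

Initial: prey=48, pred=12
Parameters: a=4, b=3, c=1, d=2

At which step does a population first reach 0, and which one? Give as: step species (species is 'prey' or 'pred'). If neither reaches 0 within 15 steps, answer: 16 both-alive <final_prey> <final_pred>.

Answer: 16 both-alive 1 6

Derivation:
Step 1: prey: 48+19-17=50; pred: 12+5-2=15
Step 2: prey: 50+20-22=48; pred: 15+7-3=19
Step 3: prey: 48+19-27=40; pred: 19+9-3=25
Step 4: prey: 40+16-30=26; pred: 25+10-5=30
Step 5: prey: 26+10-23=13; pred: 30+7-6=31
Step 6: prey: 13+5-12=6; pred: 31+4-6=29
Step 7: prey: 6+2-5=3; pred: 29+1-5=25
Step 8: prey: 3+1-2=2; pred: 25+0-5=20
Step 9: prey: 2+0-1=1; pred: 20+0-4=16
Step 10: prey: 1+0-0=1; pred: 16+0-3=13
Step 11: prey: 1+0-0=1; pred: 13+0-2=11
Step 12: prey: 1+0-0=1; pred: 11+0-2=9
Step 13: prey: 1+0-0=1; pred: 9+0-1=8
Step 14: prey: 1+0-0=1; pred: 8+0-1=7
Step 15: prey: 1+0-0=1; pred: 7+0-1=6
No extinction within 15 steps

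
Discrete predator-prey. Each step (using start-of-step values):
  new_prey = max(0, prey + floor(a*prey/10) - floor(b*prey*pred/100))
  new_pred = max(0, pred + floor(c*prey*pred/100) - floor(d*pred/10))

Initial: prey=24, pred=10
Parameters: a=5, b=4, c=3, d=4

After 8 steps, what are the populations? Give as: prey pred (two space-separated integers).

Step 1: prey: 24+12-9=27; pred: 10+7-4=13
Step 2: prey: 27+13-14=26; pred: 13+10-5=18
Step 3: prey: 26+13-18=21; pred: 18+14-7=25
Step 4: prey: 21+10-21=10; pred: 25+15-10=30
Step 5: prey: 10+5-12=3; pred: 30+9-12=27
Step 6: prey: 3+1-3=1; pred: 27+2-10=19
Step 7: prey: 1+0-0=1; pred: 19+0-7=12
Step 8: prey: 1+0-0=1; pred: 12+0-4=8

Answer: 1 8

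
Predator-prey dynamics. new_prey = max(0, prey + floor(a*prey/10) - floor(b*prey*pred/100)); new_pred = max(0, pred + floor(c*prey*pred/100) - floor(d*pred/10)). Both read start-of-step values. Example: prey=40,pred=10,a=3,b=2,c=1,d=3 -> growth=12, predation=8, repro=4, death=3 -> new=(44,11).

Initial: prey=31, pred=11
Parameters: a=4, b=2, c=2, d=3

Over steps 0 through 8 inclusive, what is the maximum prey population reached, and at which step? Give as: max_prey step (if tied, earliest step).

Step 1: prey: 31+12-6=37; pred: 11+6-3=14
Step 2: prey: 37+14-10=41; pred: 14+10-4=20
Step 3: prey: 41+16-16=41; pred: 20+16-6=30
Step 4: prey: 41+16-24=33; pred: 30+24-9=45
Step 5: prey: 33+13-29=17; pred: 45+29-13=61
Step 6: prey: 17+6-20=3; pred: 61+20-18=63
Step 7: prey: 3+1-3=1; pred: 63+3-18=48
Step 8: prey: 1+0-0=1; pred: 48+0-14=34
Max prey = 41 at step 2

Answer: 41 2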